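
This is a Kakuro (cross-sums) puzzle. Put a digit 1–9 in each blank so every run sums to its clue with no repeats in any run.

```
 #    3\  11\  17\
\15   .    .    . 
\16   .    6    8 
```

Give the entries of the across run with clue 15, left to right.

3 in 2 cells must be {1,2}; 17 in 2 cells must be {8,9}.
R1C2 = 11 − 6 = 5 completes the 11 down.
R1C3 = 17 − 8 = 9 completes the 17 down.
R2C1 = 16 − 14 = 2 completes the 16 across.
R1C1 = 15 − 14 = 1 completes the 15 across.

1 5 9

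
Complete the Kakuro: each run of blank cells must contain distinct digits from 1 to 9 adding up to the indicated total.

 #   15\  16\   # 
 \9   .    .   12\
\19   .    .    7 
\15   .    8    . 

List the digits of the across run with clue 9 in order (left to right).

4, 5

R2C2 = 3: the only remaining digit allowed by both the 19 across and the 16 down.
R3C3 = 12 − 7 = 5 completes the 12 down.
R1C2 = 16 − 11 = 5 completes the 16 down.
R2C1 = 19 − 10 = 9 completes the 19 across.
R3C1 = 15 − 13 = 2 completes the 15 across.
R1C1 = 9 − 5 = 4 completes the 9 across.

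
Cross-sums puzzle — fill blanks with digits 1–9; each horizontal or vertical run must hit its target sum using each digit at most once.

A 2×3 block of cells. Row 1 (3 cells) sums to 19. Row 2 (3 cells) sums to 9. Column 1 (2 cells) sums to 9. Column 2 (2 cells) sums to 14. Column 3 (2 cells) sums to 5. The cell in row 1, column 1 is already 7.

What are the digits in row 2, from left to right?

(2,1) = 9 − 7 = 2 completes the 9 down.
Given what's placed, (2,2) must be 6 to fit the 9 across and 14 down.
(2,3) = 9 − 8 = 1 completes the 9 across.
(1,2) = 14 − 6 = 8 completes the 14 down.
(1,3) = 19 − 15 = 4 completes the 19 across.

2 6 1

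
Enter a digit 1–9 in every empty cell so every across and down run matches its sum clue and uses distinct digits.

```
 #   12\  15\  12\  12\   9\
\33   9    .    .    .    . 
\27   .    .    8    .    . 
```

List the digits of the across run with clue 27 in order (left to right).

R1C3 = 12 − 8 = 4 completes the 12 down.
R2C1 = 12 − 9 = 3 completes the 12 down.
Nothing is forced directly, so branch on R1C2, whose candidates are 7 or 8. If R1C2 = 7: then R2C2 would have to be in {1,2,4,5,6,7,9} for the 27 across but in {8} for the 15 down — contradiction. So R1C2 = 8.
R2C2 = 15 − 8 = 7 completes the 15 down.
Nothing is forced directly, so branch on R2C4, whose candidates are 4 or 5. If R2C4 = 4: then R1C4 would have to be in {5,7} for the 33 across but in {8} for the 12 down — contradiction. So R2C4 = 5.
R1C4 = 12 − 5 = 7 completes the 12 down.
R1C5 = 33 − 28 = 5 completes the 33 across.
R2C5 = 27 − 23 = 4 completes the 27 across.

3 7 8 5 4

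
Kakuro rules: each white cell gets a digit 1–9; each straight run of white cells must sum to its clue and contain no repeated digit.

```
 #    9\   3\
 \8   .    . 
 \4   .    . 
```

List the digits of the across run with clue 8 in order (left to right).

4 in 2 cells must be {1,3}; 3 in 2 cells must be {1,2}.
The 4 across and the 3 down share only 1, so R2C2 = 1.
R1C2 = 3 − 1 = 2 completes the 3 down.
R2C1 = 4 − 1 = 3 completes the 4 across.
R1C1 = 8 − 2 = 6 completes the 8 across.

6 2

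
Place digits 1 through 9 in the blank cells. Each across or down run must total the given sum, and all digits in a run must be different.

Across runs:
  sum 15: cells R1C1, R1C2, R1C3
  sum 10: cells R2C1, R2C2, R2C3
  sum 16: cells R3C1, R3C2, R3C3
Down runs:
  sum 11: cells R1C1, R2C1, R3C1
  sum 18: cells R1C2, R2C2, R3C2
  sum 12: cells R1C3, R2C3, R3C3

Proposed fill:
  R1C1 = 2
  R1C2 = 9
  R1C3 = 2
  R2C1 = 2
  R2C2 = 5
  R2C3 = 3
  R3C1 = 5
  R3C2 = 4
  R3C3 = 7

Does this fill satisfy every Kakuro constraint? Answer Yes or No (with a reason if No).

No — the down run R1C1–R3C1 sums to 9, not 11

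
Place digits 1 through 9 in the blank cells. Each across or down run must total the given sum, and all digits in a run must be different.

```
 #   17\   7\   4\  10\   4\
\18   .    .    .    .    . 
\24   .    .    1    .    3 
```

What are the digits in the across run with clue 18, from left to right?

17 in 2 cells must be {8,9}; 4 in 2 cells must be {1,3}.
The 18 across and the 17 down share only 8, so R1C1 = 8.
R1C3 = 4 − 1 = 3 completes the 4 down.
R1C5 = 4 − 3 = 1 completes the 4 down.
R2C1 = 17 − 8 = 9 completes the 17 down.
No cell is forced outright now. R1C2 can only be 2 or 4 (the digits allowed by both its 18 across and its 7 down). If R1C2 = 4: that forces R1C4 = 2, after which R2C2 would have to be in {4,5,6,7} for the 24 across but in {3} for the 7 down — contradiction. So R1C2 = 2.
R1C4 = 18 − 14 = 4 completes the 18 across.

8 2 3 4 1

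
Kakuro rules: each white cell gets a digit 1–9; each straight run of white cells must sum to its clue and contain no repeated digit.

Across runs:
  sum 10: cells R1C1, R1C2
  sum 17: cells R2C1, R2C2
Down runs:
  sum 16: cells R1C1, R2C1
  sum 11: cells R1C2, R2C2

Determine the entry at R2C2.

17 in 2 cells must be {8,9}; 16 in 2 cells must be {7,9}.
The 17 across and the 16 down share only 9, so R2C1 = 9.
R2C2 = 17 − 9 = 8 completes the 17 across.
R1C1 = 16 − 9 = 7 completes the 16 down.
R1C2 = 10 − 7 = 3 completes the 10 across.

8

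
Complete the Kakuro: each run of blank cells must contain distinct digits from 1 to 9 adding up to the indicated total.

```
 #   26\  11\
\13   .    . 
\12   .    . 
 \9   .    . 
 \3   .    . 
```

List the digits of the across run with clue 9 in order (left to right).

3 in 2 cells must be {1,2}; 11 in 4 cells must be {1,2,3,5}.
Only 5 fits R1C2 under both its across sum 13 and down sum 11.
Given what's placed, R2C2 must be 3 to fit the 12 across and 11 down.
Intersecting the 3 across with the 26 down forces R4C1 = 2.
R4C2 = 3 − 2 = 1 completes the 3 across.
R1C1 = 13 − 5 = 8 completes the 13 across.
R2C1 = 12 − 3 = 9 completes the 12 across.
R3C1 = 26 − 19 = 7 completes the 26 down.
R3C2 = 9 − 7 = 2 completes the 9 across.

7 2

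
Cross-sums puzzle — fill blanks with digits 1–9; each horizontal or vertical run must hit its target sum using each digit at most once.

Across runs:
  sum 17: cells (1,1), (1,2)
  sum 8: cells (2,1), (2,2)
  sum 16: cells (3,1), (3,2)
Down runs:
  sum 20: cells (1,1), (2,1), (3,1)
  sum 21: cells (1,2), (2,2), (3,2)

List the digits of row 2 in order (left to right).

3 5

17 in 2 cells must be {8,9}; 16 in 2 cells must be {7,9}.
Nothing is forced directly, so branch on (3,1), whose candidates are 7 or 9. If (3,1) = 7: that forces (2,1) = 5, after which (2,2) would have to be in {3} for the 8 across but in {4,5,6,7,8,9} for the 21 down — contradiction. So (3,1) = 9.
Given what's placed, (1,1) must be 8 to fit the 17 across and 20 down.
(1,2) = 17 − 8 = 9 completes the 17 across.
(2,1) = 20 − 17 = 3 completes the 20 down.
(2,2) = 8 − 3 = 5 completes the 8 across.
(3,2) = 16 − 9 = 7 completes the 16 across.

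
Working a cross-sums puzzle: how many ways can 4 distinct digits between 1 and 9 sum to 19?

11

4 distinct digits from 1–9 sum between 10 and 30.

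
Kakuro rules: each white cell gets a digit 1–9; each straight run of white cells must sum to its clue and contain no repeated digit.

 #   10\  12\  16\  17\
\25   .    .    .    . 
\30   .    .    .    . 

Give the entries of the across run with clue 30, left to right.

30 in 4 cells must be {6,7,8,9}; 16 in 2 cells must be {7,9}; 17 in 2 cells must be {8,9}.
Nothing is forced directly, so branch on R1C3, whose candidates are 7 or 9. If R1C3 = 9: that forces R1C4 = 8, R2C3 = 7, R2C4 = 9, R2C2 = 8, after which R1C2 would have to be in {1,2,3,5,6,7} for the 25 across but in {4} for the 12 down — contradiction. So R1C3 = 7.
R2C3 = 16 − 7 = 9 completes the 16 down.
Given what's placed, R2C4 must be 8 to fit the 30 across and 17 down.
R1C4 = 17 − 8 = 9 completes the 17 down.
R2C2 = 7: the only remaining digit allowed by both the 30 across and the 12 down.
R1C2 = 12 − 7 = 5 completes the 12 down.
R2C1 = 30 − 24 = 6 completes the 30 across.

6 7 9 8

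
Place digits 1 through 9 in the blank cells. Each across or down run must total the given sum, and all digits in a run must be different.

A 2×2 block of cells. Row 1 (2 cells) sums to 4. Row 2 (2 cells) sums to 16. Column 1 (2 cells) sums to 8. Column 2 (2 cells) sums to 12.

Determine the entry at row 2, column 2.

9

4 in 2 cells must be {1,3}; 16 in 2 cells must be {7,9}.
The 4 across and the 12 down share only 3, so (1,2) = 3.
The 16 across and the 8 down share only 7, so (2,1) = 7.
(2,2) = 16 − 7 = 9 completes the 16 across.
(1,1) = 4 − 3 = 1 completes the 4 across.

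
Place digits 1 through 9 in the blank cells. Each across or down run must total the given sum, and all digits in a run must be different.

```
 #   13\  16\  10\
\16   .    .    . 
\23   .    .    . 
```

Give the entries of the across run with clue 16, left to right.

23 in 3 cells must be {6,8,9}; 16 in 2 cells must be {7,9}.
The 23 across and the 16 down share only 9, so R2C2 = 9.
R1C2 = 16 − 9 = 7 completes the 16 down.
Nothing is forced directly, so branch on R2C1, whose candidates are 6 or 8. If R2C1 = 6: then R1C1 would have to be in {1,3,4,5,6,8} for the 16 across but in {7} for the 13 down — contradiction. So R2C1 = 8.
R1C1 = 13 − 8 = 5 completes the 13 down.
R1C3 = 16 − 12 = 4 completes the 16 across.
R2C3 = 23 − 17 = 6 completes the 23 across.

5 7 4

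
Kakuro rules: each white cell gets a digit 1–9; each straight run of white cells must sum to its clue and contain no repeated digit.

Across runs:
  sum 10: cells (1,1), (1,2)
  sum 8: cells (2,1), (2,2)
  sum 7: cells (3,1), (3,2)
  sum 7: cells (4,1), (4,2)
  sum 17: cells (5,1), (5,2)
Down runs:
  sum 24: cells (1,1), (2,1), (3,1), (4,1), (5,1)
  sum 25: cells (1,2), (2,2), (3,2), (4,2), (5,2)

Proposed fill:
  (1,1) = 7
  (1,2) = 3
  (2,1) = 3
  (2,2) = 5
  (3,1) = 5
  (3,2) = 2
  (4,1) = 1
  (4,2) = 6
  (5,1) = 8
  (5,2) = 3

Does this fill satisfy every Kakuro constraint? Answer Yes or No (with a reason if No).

No — the down run (1,2)–(5,2) sums to 19, not 25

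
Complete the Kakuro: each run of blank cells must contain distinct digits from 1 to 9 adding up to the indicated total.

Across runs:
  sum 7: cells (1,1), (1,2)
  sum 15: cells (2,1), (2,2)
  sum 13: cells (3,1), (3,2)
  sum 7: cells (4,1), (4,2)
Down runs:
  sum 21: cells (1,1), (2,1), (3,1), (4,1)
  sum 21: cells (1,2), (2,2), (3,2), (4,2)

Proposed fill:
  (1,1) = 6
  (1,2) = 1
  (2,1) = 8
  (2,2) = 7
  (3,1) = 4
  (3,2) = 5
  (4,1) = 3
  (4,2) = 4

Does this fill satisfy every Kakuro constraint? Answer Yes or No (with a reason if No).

No — the across run (3,1)–(3,2) sums to 9, not 13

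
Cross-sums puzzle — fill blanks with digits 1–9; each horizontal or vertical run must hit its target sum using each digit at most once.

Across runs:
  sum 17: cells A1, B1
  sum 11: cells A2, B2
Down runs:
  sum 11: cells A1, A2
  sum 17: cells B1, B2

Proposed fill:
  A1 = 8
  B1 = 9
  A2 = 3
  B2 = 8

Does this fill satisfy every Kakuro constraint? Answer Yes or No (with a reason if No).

Yes

Across: 8+9=17; 3+8=11. Down: 8+3=11; 9+8=17. No digit repeats within any run.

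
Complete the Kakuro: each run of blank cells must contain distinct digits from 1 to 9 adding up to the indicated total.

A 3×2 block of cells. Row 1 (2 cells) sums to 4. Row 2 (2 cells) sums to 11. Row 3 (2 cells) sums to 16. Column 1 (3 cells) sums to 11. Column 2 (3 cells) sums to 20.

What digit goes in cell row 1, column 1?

1

4 in 2 cells must be {1,3}; 16 in 2 cells must be {7,9}.
The 4 across and the 20 down share only 3, so (1,2) = 3.
The 16 across and the 11 down share only 7, so (3,1) = 7.
(3,2) = 16 − 7 = 9 completes the 16 across.
(1,1) = 4 − 3 = 1 completes the 4 across.
(2,1) = 11 − 8 = 3 completes the 11 down.
(2,2) = 11 − 3 = 8 completes the 11 across.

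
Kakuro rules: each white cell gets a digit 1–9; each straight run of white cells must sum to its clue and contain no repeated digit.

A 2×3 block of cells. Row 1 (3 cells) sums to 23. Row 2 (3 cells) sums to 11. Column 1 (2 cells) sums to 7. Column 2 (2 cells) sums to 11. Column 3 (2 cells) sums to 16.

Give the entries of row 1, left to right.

6, 8, 9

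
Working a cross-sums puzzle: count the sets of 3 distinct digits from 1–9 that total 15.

8

3 distinct digits from 1–9 sum between 6 and 24.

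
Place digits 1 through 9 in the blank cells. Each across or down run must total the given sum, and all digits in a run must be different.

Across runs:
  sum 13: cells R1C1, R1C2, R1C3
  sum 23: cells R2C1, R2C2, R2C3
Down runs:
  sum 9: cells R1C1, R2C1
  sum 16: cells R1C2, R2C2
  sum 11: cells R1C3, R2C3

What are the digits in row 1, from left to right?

1, 7, 5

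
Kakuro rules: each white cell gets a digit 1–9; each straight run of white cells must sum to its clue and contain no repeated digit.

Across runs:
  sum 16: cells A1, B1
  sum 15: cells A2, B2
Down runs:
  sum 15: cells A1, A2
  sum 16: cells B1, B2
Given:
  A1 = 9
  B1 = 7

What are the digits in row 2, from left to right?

6 9

16 in 2 cells must be {7,9}.
A2 = 15 − 9 = 6 completes the 15 down.
B2 = 15 − 6 = 9 completes the 15 across.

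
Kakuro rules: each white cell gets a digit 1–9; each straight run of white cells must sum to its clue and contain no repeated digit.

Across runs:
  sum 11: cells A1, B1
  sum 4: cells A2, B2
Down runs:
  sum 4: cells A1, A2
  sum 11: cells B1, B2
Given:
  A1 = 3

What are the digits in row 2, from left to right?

1, 3

4 in 2 cells must be {1,3}.
B1 = 11 − 3 = 8 completes the 11 across.
A2 = 4 − 3 = 1 completes the 4 down.
B2 = 4 − 1 = 3 completes the 4 across.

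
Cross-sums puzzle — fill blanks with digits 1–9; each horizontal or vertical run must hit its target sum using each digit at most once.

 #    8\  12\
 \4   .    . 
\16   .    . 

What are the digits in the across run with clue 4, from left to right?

4 in 2 cells must be {1,3}; 16 in 2 cells must be {7,9}.
The 4 across and the 12 down share only 3, so R1C2 = 3.
The 16 across and the 8 down share only 7, so R2C1 = 7.
R2C2 = 16 − 7 = 9 completes the 16 across.
R1C1 = 4 − 3 = 1 completes the 4 across.

1 3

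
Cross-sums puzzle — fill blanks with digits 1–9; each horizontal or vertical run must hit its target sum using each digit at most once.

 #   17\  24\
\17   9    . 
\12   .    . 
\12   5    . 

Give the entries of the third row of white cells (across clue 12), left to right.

5 7

17 in 2 cells must be {8,9}; 24 in 3 cells must be {7,8,9}.
R1C2 = 17 − 9 = 8 completes the 17 across.
R2C1 = 17 − 14 = 3 completes the 17 down.
R2C2 = 12 − 3 = 9 completes the 12 across.
R3C2 = 12 − 5 = 7 completes the 12 across.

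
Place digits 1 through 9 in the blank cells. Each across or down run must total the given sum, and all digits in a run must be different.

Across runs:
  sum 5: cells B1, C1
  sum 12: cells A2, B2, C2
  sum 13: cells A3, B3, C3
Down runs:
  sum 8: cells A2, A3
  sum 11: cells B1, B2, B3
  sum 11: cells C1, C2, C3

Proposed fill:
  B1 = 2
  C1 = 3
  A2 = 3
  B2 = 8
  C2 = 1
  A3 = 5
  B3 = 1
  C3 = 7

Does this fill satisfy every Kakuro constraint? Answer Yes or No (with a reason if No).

Yes

Across: 2+3=5; 3+8+1=12; 5+1+7=13. Down: 3+5=8; 2+8+1=11; 3+1+7=11. No digit repeats within any run.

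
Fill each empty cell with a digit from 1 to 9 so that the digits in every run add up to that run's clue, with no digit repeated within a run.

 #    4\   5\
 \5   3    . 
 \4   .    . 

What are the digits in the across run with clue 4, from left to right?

1 3

4 in 2 cells must be {1,3}.
R1C2 = 5 − 3 = 2 completes the 5 across.
R2C1 = 4 − 3 = 1 completes the 4 down.
R2C2 = 4 − 1 = 3 completes the 4 across.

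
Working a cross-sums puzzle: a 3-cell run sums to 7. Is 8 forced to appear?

No

The only way to make 7 from 3 distinct digits is {1,2,4}, which does not contain 8.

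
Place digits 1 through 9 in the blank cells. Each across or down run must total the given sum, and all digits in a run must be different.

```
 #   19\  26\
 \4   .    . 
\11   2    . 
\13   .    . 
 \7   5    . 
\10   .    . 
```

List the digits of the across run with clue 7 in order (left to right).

4 in 2 cells must be {1,3}.
R2C2 = 11 − 2 = 9 completes the 11 across.
R4C2 = 7 − 5 = 2 completes the 7 across.

5 2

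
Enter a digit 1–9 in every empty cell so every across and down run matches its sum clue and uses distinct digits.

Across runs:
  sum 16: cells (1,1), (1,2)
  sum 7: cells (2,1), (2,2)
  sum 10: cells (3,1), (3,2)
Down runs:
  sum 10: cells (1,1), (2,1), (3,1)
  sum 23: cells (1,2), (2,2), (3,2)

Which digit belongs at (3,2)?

8

16 in 2 cells must be {7,9}; 23 in 3 cells must be {6,8,9}.
The 16 across and the 10 down share only 7, so (1,1) = 7.
(1,2) = 16 − 7 = 9 completes the 16 across.
Given what's placed, (2,2) must be 6 to fit the 7 across and 23 down.
(3,2) = 23 − 15 = 8 completes the 23 down.
(2,1) = 7 − 6 = 1 completes the 7 across.
(3,1) = 10 − 8 = 2 completes the 10 across.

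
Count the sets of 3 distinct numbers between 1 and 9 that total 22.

2

3 distinct digits from 1–9 sum between 6 and 24.
Enumerating: {5,8,9}, {6,7,9}.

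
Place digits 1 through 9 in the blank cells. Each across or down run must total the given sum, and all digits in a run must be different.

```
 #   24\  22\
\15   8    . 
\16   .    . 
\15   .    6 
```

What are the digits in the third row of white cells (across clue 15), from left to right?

9 6

16 in 2 cells must be {7,9}; 24 in 3 cells must be {7,8,9}.
R1C2 = 15 − 8 = 7 completes the 15 across.
R2C2 = 22 − 13 = 9 completes the 22 down.
R3C1 = 15 − 6 = 9 completes the 15 across.
R2C1 = 16 − 9 = 7 completes the 16 across.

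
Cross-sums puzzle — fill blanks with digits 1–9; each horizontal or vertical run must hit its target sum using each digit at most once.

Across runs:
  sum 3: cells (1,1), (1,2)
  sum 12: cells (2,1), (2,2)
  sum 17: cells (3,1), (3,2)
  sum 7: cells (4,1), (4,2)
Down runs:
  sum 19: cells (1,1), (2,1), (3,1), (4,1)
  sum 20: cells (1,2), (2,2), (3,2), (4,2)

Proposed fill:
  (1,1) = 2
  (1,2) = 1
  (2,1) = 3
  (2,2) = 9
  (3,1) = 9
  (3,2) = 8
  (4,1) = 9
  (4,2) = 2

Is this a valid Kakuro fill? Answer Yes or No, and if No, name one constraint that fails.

No — the down run (1,1)–(4,1) sums to 23, not 19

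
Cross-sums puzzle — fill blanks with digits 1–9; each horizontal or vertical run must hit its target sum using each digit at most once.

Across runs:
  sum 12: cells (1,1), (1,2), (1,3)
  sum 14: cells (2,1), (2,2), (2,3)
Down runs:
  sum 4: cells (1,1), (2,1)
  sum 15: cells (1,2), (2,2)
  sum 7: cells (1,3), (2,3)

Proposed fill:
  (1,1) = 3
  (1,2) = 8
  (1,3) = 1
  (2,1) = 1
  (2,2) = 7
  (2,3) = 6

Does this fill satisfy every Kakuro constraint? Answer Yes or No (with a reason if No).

Yes

Across: 3+8+1=12; 1+7+6=14. Down: 3+1=4; 8+7=15; 1+6=7. No digit repeats within any run.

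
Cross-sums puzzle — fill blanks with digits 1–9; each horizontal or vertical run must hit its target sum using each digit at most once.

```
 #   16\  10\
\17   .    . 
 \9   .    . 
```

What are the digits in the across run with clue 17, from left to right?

9, 8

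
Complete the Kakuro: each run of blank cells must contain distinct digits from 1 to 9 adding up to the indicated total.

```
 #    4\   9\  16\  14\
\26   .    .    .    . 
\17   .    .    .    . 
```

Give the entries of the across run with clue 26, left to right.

4 in 2 cells must be {1,3}; 16 in 2 cells must be {7,9}.
Only 3 fits R1C1 under both its across sum 26 and down sum 4.
Given what's placed, R1C3 must be 9 to fit the 26 across and 16 down.
R2C1 = 4 − 3 = 1 completes the 4 down.
R2C3 = 16 − 9 = 7 completes the 16 down.
No cell is forced outright now. R2C4 can only be 5 or 6 (the digits allowed by both its 17 across and its 14 down). If R2C4 = 5: then R1C4 would have to be in {6,8} for the 26 across but in {9} for the 14 down — contradiction. So R2C4 = 6.
R1C4 = 14 − 6 = 8 completes the 14 down.
R2C2 = 17 − 14 = 3 completes the 17 across.
R1C2 = 26 − 20 = 6 completes the 26 across.

3 6 9 8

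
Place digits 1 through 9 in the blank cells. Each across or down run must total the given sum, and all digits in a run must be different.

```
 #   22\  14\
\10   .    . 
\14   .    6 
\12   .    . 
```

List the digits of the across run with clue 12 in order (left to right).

5 7

R2C1 = 14 − 6 = 8 completes the 14 across.
Given what's placed, R1C1 must be 9 to fit the 10 across and 22 down.
R1C2 = 10 − 9 = 1 completes the 10 across.
R3C1 = 22 − 17 = 5 completes the 22 down.
R3C2 = 12 − 5 = 7 completes the 12 across.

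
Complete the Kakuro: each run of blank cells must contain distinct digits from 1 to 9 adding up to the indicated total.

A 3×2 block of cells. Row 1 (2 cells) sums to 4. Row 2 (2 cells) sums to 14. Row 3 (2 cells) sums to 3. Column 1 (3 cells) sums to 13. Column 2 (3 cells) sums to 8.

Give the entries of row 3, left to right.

4 in 2 cells must be {1,3}; 3 in 2 cells must be {1,2}.
The 14 across and the 8 down share only 5, so (2,2) = 5.
Given what's placed, (1,2) must be 1 to fit the 4 across and 8 down.
(2,1) = 14 − 5 = 9 completes the 14 across.
(3,1) = 1: the only remaining digit allowed by both the 3 across and the 13 down.
(3,2) = 3 − 1 = 2 completes the 3 across.
(1,1) = 4 − 1 = 3 completes the 4 across.

1, 2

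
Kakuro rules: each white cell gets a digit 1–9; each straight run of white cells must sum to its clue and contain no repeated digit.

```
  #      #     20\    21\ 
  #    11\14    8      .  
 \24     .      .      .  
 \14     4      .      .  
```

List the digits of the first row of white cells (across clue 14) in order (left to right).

24 in 3 cells must be {7,8,9}.
R1C3 = 14 − 8 = 6 completes the 14 across.
R2C1 = 11 − 4 = 7 completes the 11 down.
Given what's placed, R2C2 must be 9 to fit the 24 across and 20 down.
R2C3 = 24 − 16 = 8 completes the 24 across.
R3C2 = 20 − 17 = 3 completes the 20 down.
R3C3 = 14 − 7 = 7 completes the 14 across.

8 6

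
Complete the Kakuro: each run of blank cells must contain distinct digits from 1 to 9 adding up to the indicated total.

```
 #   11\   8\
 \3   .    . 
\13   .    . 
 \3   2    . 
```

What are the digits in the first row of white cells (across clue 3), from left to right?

3 in 2 cells must be {1,2}.
Given what's placed, R1C1 must be 1 to fit the 3 across and 11 down.
R1C2 = 3 − 1 = 2 completes the 3 across.
R2C1 = 11 − 3 = 8 completes the 11 down.
R2C2 = 13 − 8 = 5 completes the 13 across.
R3C2 = 3 − 2 = 1 completes the 3 across.

1 2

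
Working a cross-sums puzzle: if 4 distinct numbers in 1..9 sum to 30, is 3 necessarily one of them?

The only way to make 30 from 4 distinct digits is {6,7,8,9}, which does not contain 3.

No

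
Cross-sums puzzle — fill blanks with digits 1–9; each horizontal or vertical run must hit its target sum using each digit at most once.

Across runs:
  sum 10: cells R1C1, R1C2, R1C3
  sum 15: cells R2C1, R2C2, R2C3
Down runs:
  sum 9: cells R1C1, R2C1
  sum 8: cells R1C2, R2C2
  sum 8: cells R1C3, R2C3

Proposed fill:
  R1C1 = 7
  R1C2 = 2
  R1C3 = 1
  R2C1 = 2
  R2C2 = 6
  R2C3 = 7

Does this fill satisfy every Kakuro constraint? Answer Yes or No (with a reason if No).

Across: 7+2+1=10; 2+6+7=15. Down: 7+2=9; 2+6=8; 1+7=8. No digit repeats within any run.

Yes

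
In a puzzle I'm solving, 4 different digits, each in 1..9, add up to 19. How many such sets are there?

4 distinct digits from 1–9 sum between 10 and 30.

11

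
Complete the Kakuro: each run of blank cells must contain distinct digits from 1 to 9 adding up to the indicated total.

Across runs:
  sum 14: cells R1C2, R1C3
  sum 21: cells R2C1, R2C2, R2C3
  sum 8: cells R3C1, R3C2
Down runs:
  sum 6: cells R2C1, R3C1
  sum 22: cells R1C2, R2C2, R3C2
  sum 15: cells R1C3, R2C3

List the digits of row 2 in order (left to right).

5 9 7

Nothing is forced directly, so branch on R2C1, whose candidates are 4 or 5. If R2C1 = 4: that forces R3C1 = 2, R3C2 = 6, R1C2 = 9, after which R1C3 would have to be in {5} for the 14 across but in {6,7,8,9} for the 15 down — contradiction. So R2C1 = 5.
R3C1 = 6 − 5 = 1 completes the 6 down.
R3C2 = 8 − 1 = 7 completes the 8 across.
R2C2 = 9: the only remaining digit allowed by both the 21 across and the 22 down.
R2C3 = 21 − 14 = 7 completes the 21 across.
R1C2 = 22 − 16 = 6 completes the 22 down.
R1C3 = 14 − 6 = 8 completes the 14 across.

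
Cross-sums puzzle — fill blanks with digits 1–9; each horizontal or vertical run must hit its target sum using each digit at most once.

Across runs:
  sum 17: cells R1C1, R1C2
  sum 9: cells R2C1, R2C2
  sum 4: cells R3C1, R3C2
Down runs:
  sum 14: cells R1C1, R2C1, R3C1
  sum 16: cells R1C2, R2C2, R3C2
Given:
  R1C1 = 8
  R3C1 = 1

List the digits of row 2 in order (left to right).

17 in 2 cells must be {8,9}; 4 in 2 cells must be {1,3}.
R1C2 = 17 − 8 = 9 completes the 17 across.
R2C1 = 14 − 9 = 5 completes the 14 down.
R2C2 = 9 − 5 = 4 completes the 9 across.
R3C2 = 4 − 1 = 3 completes the 4 across.

5, 4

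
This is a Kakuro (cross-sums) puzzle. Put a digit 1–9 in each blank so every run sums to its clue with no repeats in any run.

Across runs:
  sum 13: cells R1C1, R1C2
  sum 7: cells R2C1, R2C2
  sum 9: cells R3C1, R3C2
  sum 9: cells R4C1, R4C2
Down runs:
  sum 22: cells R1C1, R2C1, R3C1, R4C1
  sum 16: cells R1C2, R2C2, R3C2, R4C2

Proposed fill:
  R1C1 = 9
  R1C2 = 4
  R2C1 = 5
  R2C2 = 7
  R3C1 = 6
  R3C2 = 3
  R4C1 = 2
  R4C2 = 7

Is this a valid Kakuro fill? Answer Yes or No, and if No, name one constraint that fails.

No — the down run R1C2–R4C2 sums to 21, not 16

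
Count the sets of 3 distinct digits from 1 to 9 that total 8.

2

3 distinct digits from 1–9 sum between 6 and 24.
Enumerating: {1,2,5}, {1,3,4}.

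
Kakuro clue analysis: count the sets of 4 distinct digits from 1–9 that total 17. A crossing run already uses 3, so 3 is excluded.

4

4 distinct digits from 1–9 sum between 10 and 30.
Dropping sets that contain 3.
Enumerating: {1,2,5,9}, {1,2,6,8}, {1,4,5,7}, {2,4,5,6}.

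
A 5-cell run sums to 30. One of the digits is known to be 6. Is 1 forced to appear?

No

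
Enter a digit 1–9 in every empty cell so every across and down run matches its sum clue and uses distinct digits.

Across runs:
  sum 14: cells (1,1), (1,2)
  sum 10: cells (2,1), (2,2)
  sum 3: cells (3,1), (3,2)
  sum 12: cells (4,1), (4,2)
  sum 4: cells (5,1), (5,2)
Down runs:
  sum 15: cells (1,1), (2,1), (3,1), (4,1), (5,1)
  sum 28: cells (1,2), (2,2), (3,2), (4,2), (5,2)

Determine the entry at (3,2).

1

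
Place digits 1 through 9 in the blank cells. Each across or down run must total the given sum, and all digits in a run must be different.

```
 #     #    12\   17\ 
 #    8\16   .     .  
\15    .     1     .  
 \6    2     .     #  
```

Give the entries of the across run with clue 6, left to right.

2, 4

16 in 2 cells must be {7,9}; 17 in 2 cells must be {8,9}.
R1C3 = 9: only digit in both the 16-across and 17-down candidate sets.
R2C1 = 8 − 2 = 6 completes the 8 down.
R2C3 = 15 − 7 = 8 completes the 15 across.
R3C2 = 6 − 2 = 4 completes the 6 across.
R1C2 = 16 − 9 = 7 completes the 16 across.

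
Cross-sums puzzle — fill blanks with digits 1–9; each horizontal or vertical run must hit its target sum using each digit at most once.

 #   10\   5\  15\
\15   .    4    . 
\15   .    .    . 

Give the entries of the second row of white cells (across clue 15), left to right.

R2C2 = 5 − 4 = 1 completes the 5 down.
Nothing is forced directly, so branch on R2C1, whose candidates are 6 or 8 or 9. If R2C1 = 6: then R1C1 would have to be in {2,3,5,6,8,9} for the 15 across but in {4} for the 10 down — contradiction. If R2C1 = 9: then R1C1 would have to be in {2,3,5,6,8,9} for the 15 across but in {1} for the 10 down — contradiction. So R2C1 = 8.
R1C1 = 10 − 8 = 2 completes the 10 down.
R1C3 = 15 − 6 = 9 completes the 15 across.
R2C3 = 15 − 9 = 6 completes the 15 across.

8, 1, 6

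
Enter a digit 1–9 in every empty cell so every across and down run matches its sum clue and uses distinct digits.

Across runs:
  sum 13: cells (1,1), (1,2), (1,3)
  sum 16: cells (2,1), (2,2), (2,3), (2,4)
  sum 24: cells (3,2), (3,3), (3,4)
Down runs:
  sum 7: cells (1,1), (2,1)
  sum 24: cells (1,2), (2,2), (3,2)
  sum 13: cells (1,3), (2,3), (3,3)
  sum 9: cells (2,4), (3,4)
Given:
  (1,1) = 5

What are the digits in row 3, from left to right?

24 in 3 cells must be {7,8,9}.
Given what's placed, (1,2) must be 7 to fit the 13 across and 24 down.
(1,3) = 13 − 12 = 1 completes the 13 across.
(2,1) = 7 − 5 = 2 completes the 7 down.
No cell is forced outright now. (3,4) can only be 7 or 8 (the digits allowed by both its 24 across and its 9 down). If (3,4) = 7: then (2,4) would have to be in {1,3,4,5,6,7,8,9} for the 16 across but in {2} for the 9 down — contradiction. So (3,4) = 8.
(2,4) = 9 − 8 = 1 completes the 9 down.
(3,2) = 9: the only remaining digit allowed by both the 24 across and the 24 down.
(3,3) = 24 − 17 = 7 completes the 24 across.

9 7 8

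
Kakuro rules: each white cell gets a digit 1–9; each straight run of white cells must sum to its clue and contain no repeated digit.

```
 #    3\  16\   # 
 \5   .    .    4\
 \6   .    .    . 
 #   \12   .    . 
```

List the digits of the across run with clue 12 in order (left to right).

9 3

6 in 3 cells must be {1,2,3}; 3 in 2 cells must be {1,2}; 4 in 2 cells must be {1,3}.
The 12 across and the 4 down share only 3, so R3C3 = 3.
R2C3 = 4 − 3 = 1 completes the 4 down.
R3C2 = 12 − 3 = 9 completes the 12 across.
R2C1 = 2: the only remaining digit allowed by both the 6 across and the 3 down.
R2C2 = 6 − 3 = 3 completes the 6 across.
R1C1 = 3 − 2 = 1 completes the 3 down.
R1C2 = 5 − 1 = 4 completes the 5 across.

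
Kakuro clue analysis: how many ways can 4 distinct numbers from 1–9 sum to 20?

4 distinct digits from 1–9 sum between 10 and 30.

12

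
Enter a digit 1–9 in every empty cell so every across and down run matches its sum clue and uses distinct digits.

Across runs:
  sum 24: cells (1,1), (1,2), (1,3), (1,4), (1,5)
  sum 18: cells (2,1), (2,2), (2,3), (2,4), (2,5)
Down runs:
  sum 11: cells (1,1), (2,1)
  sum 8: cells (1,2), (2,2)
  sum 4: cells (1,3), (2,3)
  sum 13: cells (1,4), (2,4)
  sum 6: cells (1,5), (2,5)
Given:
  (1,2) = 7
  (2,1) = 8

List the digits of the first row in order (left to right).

3 7 1 9 4

4 in 2 cells must be {1,3}.
(1,1) = 11 − 8 = 3 completes the 11 down.
Given what's placed, (1,3) must be 1 to fit the 24 across and 4 down.
(2,2) = 8 − 7 = 1 completes the 8 down.
(2,3) = 4 − 1 = 3 completes the 4 down.
(2,4) = 4: the only remaining digit allowed by both the 18 across and the 13 down.
(2,5) = 18 − 16 = 2 completes the 18 across.
(1,4) = 13 − 4 = 9 completes the 13 down.
(1,5) = 24 − 20 = 4 completes the 24 across.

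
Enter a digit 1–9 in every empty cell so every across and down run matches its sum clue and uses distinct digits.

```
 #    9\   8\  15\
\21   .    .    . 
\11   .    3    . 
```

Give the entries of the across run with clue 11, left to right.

2 3 6

R1C2 = 8 − 3 = 5 completes the 8 down.
Given what's placed, R1C1 must be 7 to fit the 21 across and 9 down.
R1C3 = 21 − 12 = 9 completes the 21 across.
R2C1 = 9 − 7 = 2 completes the 9 down.
R2C3 = 11 − 5 = 6 completes the 11 across.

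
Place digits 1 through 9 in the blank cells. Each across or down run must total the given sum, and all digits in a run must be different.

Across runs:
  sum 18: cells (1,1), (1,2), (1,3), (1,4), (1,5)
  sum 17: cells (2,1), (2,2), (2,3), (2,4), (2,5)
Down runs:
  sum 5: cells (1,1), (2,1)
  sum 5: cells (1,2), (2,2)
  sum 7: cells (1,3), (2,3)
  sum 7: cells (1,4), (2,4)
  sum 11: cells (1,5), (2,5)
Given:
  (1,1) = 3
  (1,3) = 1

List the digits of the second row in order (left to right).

2 1 6 5 3

(2,1) = 5 − 3 = 2 completes the 5 down.
(2,3) = 7 − 1 = 6 completes the 7 down.
No cell is forced outright now. (2,5) can only be 3 or 5 (the digits allowed by both its 17 across and its 11 down). If (2,5) = 5: then (1,5) would have to be in {2,4,5,7,8} for the 18 across but in {6} for the 11 down — contradiction. So (2,5) = 3.
(1,5) = 11 − 3 = 8 completes the 11 down.
(2,2) = 1: the only remaining digit allowed by both the 17 across and the 5 down.
(2,4) = 17 − 12 = 5 completes the 17 across.
(1,2) = 5 − 1 = 4 completes the 5 down.
(1,4) = 18 − 16 = 2 completes the 18 across.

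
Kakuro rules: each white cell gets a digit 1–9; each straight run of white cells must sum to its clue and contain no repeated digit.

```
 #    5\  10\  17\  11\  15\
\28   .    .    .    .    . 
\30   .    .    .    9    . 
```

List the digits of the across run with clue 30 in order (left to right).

17 in 2 cells must be {8,9}.
R1C4 = 11 − 9 = 2 completes the 11 down.
R2C3 = 8: the only remaining digit allowed by both the 30 across and the 17 down.
R1C3 = 17 − 8 = 9 completes the 17 down.
Nothing is forced directly, so branch on R2C5, whose candidates are 6 or 7. If R2C5 = 6: then R1C5 would have to be in {3,4,5,6,7,8} for the 28 across but in {9} for the 15 down — contradiction. So R2C5 = 7.
R1C5 = 15 − 7 = 8 completes the 15 down.
Nothing is forced directly, so branch on R1C1, whose candidates are 3 or 4. If R1C1 = 4: then R1C2 would have to be in {5} for the 28 across but in {1,2,3,4,6,7,8,9} for the 10 down — contradiction. So R1C1 = 3.
R1C2 = 28 − 22 = 6 completes the 28 across.
R2C1 = 5 − 3 = 2 completes the 5 down.
R2C2 = 30 − 26 = 4 completes the 30 across.

2, 4, 8, 9, 7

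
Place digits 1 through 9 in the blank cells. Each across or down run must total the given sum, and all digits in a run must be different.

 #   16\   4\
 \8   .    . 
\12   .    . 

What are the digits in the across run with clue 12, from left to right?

9 3

16 in 2 cells must be {7,9}; 4 in 2 cells must be {1,3}.
The 8 across and the 16 down share only 7, so R1C1 = 7.
R1C2 = 8 − 7 = 1 completes the 8 across.
R2C1 = 16 − 7 = 9 completes the 16 down.
R2C2 = 12 − 9 = 3 completes the 12 across.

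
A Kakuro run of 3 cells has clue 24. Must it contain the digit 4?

No

The only way to make 24 from 3 distinct digits is {7,8,9}, which does not contain 4.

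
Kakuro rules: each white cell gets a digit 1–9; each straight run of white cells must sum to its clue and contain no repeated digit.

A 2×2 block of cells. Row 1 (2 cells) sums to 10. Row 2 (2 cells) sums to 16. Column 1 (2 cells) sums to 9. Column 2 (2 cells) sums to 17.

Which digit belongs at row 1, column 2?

16 in 2 cells must be {7,9}; 17 in 2 cells must be {8,9}.
The 16 across and the 9 down share only 7, so (2,1) = 7.
(2,2) = 16 − 7 = 9 completes the 16 across.
(1,1) = 9 − 7 = 2 completes the 9 down.
(1,2) = 10 − 2 = 8 completes the 10 across.

8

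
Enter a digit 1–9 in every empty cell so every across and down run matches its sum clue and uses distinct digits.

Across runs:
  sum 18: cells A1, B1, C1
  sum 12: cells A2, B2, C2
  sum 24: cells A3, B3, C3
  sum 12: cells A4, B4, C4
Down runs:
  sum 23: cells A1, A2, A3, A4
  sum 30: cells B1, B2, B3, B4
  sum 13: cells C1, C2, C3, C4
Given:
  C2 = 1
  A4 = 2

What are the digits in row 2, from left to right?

24 in 3 cells must be {7,8,9}; 30 in 4 cells must be {6,7,8,9}.
Given what's placed, C3 must be 7 to fit the 24 across and 13 down.
Given what's placed, C4 must be 3 to fit the 12 across and 13 down.
C1 = 13 − 11 = 2 completes the 13 down.
B4 = 12 − 5 = 7 completes the 12 across.
Given what's placed, B1 must be 9 to fit the 18 across and 30 down.
B3 = 8: the only remaining digit allowed by both the 24 across and the 30 down.
A1 = 18 − 11 = 7 completes the 18 across.
B2 = 30 − 24 = 6 completes the 30 down.
A3 = 24 − 15 = 9 completes the 24 across.
A2 = 12 − 7 = 5 completes the 12 across.

5, 6, 1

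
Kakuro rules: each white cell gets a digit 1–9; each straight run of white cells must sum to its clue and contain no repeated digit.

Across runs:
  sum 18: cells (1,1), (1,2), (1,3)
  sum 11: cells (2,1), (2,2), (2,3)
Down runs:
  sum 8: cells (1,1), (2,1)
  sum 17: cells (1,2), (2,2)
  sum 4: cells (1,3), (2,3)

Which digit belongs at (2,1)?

2

17 in 2 cells must be {8,9}; 4 in 2 cells must be {1,3}.
The 11 across and the 17 down share only 8, so (2,2) = 8.
Given what's placed, (2,3) must be 1 to fit the 11 across and 4 down.
(1,2) = 17 − 8 = 9 completes the 17 down.
(1,3) = 4 − 1 = 3 completes the 4 down.
(2,1) = 11 − 9 = 2 completes the 11 across.
(1,1) = 18 − 12 = 6 completes the 18 across.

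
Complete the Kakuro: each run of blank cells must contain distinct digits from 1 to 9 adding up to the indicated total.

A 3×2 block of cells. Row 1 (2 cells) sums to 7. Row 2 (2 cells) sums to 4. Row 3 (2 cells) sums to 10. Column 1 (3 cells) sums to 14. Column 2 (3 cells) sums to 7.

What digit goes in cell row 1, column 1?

5

4 in 2 cells must be {1,3}; 7 in 3 cells must be {1,2,4}.
The 4 across and the 7 down share only 1, so (2,2) = 1.
(2,1) = 4 − 1 = 3 completes the 4 across.
Nothing is forced directly, so branch on (1,2), whose candidates are 2 or 4. If (1,2) = 4: then (1,1) would have to be in {3} for the 7 across but in {2,4,5,6,7,9} for the 14 down — contradiction. So (1,2) = 2.
(1,1) = 7 − 2 = 5 completes the 7 across.
(3,1) = 14 − 8 = 6 completes the 14 down.
(3,2) = 10 − 6 = 4 completes the 10 across.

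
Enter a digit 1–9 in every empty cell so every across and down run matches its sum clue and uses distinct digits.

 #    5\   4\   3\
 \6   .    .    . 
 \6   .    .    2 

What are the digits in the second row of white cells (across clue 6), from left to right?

3 1 2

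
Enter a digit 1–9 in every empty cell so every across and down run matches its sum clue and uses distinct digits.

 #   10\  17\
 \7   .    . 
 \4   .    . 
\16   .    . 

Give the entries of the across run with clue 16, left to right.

7 9

4 in 2 cells must be {1,3}; 16 in 2 cells must be {7,9}.
The 16 across and the 10 down share only 7, so R3C1 = 7.
R3C2 = 16 − 7 = 9 completes the 16 across.
Given what's placed, R2C1 must be 1 to fit the 4 across and 10 down.
R2C2 = 4 − 1 = 3 completes the 4 across.
R1C1 = 10 − 8 = 2 completes the 10 down.
R1C2 = 7 − 2 = 5 completes the 7 across.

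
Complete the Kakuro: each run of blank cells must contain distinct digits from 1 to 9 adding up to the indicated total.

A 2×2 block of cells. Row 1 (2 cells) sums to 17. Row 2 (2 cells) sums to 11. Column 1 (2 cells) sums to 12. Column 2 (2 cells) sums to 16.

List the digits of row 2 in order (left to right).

17 in 2 cells must be {8,9}; 16 in 2 cells must be {7,9}.
The 17 across and the 16 down share only 9, so (1,2) = 9.
(2,2) = 16 − 9 = 7 completes the 16 down.
(1,1) = 17 − 9 = 8 completes the 17 across.
(2,1) = 11 − 7 = 4 completes the 11 across.

4 7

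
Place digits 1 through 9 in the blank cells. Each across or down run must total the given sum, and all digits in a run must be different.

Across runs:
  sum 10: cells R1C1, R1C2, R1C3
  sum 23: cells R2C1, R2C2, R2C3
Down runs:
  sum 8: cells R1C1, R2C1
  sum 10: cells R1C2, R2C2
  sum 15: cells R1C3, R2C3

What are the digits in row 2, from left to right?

6, 9, 8

23 in 3 cells must be {6,8,9}.
The 23 across and the 8 down share only 6, so R2C1 = 6.
R1C1 = 8 − 6 = 2 completes the 8 down.
Given what's placed, R1C3 must be 7 to fit the 10 across and 15 down.
R2C3 = 15 − 7 = 8 completes the 15 down.
R1C2 = 10 − 9 = 1 completes the 10 across.
R2C2 = 23 − 14 = 9 completes the 23 across.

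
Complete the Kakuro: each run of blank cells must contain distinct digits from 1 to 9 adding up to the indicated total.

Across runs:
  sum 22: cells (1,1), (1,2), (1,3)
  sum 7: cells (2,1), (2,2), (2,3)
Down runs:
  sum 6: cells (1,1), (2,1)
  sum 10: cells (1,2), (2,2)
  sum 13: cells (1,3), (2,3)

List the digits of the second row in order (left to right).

7 in 3 cells must be {1,2,4}.
The 22 across and the 6 down share only 5, so (1,1) = 5.
(2,1) = 6 − 5 = 1 completes the 6 down.
Given what's placed, (2,3) must be 4 to fit the 7 across and 13 down.
(1,3) = 13 − 4 = 9 completes the 13 down.
(2,2) = 7 − 5 = 2 completes the 7 across.
(1,2) = 22 − 14 = 8 completes the 22 across.

1 2 4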